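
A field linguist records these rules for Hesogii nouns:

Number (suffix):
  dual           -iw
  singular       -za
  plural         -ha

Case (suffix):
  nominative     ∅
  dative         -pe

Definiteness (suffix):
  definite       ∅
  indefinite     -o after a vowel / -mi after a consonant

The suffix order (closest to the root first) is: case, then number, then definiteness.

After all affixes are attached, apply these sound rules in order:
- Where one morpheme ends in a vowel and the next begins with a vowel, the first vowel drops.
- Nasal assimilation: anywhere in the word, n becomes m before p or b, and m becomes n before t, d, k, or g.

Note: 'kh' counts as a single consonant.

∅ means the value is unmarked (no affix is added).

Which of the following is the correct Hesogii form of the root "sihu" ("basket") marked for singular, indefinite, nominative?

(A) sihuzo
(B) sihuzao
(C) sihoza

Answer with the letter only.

A

case = nominative: zero marking, form stays sihu.
Attach number singular -za → sihuza.
Attach definiteness indefinite -o (after vowel 'a') → sihuzao.
Apply vowel deletion: sihuzao → sihuzo.
Nasal assimilation: no change.
So the correct form is sihuzo, option (A).
(B) sihuzao is wrong: it fails to apply the sound rule(s).
(C) sihoza is wrong: it has the affixes in the wrong order.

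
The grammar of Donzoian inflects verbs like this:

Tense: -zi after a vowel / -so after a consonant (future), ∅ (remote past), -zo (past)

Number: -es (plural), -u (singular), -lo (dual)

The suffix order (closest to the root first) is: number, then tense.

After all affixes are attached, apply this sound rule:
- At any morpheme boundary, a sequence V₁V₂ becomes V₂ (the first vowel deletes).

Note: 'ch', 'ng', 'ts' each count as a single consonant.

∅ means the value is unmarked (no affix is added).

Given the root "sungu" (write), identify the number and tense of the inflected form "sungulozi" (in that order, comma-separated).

dual, future

Segment: sungu-lo-zi.
number: -lo → dual.
tense: -zi/so → future.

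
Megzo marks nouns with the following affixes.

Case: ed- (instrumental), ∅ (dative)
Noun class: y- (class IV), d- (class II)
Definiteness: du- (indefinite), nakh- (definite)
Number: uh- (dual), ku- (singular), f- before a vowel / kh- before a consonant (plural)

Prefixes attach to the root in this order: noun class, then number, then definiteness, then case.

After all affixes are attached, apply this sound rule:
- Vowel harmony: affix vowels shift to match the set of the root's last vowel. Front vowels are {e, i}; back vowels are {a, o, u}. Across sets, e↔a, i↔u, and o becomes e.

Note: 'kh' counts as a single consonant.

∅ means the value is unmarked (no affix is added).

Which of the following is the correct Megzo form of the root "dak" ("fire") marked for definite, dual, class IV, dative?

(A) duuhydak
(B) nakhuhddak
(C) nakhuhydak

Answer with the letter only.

Attach noun class class IV y- → ydak.
Attach number dual uh- → uhydak.
Attach definiteness definite nakh- → nakhuhydak.
case = dative: zero marking, form stays nakhuhydak.
Vowel harmony: no change.
So the correct form is nakhuhydak, option (C).
(A) duuhydak is wrong: it uses indefinite instead of definite for definiteness.
(B) nakhuhddak is wrong: it uses class II instead of class IV for noun class.

C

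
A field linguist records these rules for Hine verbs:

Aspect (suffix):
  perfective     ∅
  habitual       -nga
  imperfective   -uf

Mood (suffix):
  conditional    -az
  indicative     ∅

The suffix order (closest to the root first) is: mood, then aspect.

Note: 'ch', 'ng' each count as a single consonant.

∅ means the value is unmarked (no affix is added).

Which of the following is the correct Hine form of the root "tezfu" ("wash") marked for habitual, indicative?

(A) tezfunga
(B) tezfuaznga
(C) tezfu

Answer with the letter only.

A

mood = indicative: zero marking, form stays tezfu.
Attach aspect habitual -nga → tezfunga.
So the correct form is tezfunga, option (A).
(C) tezfu is wrong: it uses perfective instead of habitual for aspect.
(B) tezfuaznga is wrong: it uses conditional instead of indicative for mood.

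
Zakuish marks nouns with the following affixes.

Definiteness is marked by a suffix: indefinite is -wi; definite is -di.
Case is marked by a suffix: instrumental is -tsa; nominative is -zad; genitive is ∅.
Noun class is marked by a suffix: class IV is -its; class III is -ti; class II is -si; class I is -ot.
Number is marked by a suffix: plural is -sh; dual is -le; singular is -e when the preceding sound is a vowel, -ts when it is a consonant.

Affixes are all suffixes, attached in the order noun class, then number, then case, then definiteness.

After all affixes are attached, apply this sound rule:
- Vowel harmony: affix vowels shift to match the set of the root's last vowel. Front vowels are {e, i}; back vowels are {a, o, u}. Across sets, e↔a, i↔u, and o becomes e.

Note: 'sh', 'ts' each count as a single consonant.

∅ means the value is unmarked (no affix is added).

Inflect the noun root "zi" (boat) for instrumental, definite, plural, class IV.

ziitsshtsedi

Attach noun class class IV -its → ziits.
Attach number plural -sh → ziitssh.
Attach case instrumental -tsa → ziitsshtsa.
Attach definiteness definite -di → ziitsshtsadi.
Apply vowel harmony: ziitsshtsadi → ziitsshtsedi.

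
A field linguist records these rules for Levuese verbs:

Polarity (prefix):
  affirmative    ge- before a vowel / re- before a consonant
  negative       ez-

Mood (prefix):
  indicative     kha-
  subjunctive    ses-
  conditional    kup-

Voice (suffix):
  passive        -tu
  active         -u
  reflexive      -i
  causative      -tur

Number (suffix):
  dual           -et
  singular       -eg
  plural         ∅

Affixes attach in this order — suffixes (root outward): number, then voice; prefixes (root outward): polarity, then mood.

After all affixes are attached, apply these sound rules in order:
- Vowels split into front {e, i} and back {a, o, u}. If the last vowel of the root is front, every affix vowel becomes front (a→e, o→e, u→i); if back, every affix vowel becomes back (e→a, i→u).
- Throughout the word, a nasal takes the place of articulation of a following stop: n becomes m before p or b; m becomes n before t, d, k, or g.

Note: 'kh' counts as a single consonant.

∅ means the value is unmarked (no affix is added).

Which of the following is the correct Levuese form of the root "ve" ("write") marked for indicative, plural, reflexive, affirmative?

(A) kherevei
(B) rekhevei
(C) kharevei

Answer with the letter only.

number = plural: zero marking, form stays ve.
Attach polarity affirmative re- (before consonant 'v') → reve.
Attach mood indicative kha- → khareve.
Attach voice reflexive -i → kharevei.
Apply vowel harmony: kharevei → kherevei.
Nasal assimilation: no change.
So the correct form is kherevei, option (A).
(B) rekhevei is wrong: it has the affixes in the wrong order.
(C) kharevei is wrong: it fails to apply the sound rule(s).

A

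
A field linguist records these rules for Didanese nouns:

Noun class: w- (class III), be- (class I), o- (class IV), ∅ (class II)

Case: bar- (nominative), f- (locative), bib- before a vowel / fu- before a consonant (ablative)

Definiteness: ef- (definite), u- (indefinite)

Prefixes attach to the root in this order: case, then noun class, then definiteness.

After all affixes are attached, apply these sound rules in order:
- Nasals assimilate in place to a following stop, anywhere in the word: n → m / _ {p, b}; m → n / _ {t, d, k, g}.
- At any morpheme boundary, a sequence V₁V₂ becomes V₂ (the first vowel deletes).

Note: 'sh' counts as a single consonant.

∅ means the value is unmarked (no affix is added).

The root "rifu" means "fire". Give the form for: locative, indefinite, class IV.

Attach case locative f- → frifu.
Attach noun class class IV o- → ofrifu.
Attach definiteness indefinite u- → uofrifu.
Nasal assimilation: no change.
Apply vowel deletion: uofrifu → ofrifu.

ofrifu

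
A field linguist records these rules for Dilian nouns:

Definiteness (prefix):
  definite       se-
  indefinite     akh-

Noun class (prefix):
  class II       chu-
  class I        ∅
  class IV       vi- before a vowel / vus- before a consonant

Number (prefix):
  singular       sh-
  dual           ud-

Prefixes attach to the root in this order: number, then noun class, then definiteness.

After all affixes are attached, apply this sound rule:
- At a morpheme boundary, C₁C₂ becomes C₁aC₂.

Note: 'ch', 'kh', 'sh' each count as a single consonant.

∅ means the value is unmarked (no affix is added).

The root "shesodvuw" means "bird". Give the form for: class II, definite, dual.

sechuudashesodvuw

Attach number dual ud- → udshesodvuw.
Attach noun class class II chu- → chuudshesodvuw.
Attach definiteness definite se- → sechuudshesodvuw.
Apply epenthesis: sechuudshesodvuw → sechuudashesodvuw.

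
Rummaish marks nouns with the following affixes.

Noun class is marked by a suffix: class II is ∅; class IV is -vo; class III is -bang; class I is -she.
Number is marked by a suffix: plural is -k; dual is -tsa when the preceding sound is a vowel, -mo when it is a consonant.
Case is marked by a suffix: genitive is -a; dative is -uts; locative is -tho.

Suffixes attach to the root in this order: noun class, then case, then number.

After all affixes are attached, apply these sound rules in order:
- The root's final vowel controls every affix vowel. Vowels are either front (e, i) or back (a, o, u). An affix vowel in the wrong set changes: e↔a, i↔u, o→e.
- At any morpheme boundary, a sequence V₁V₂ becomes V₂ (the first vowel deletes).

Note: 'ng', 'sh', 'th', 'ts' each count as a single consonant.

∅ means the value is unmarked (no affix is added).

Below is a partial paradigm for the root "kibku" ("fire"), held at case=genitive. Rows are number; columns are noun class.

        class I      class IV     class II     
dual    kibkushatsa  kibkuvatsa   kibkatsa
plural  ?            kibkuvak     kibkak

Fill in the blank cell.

Attach noun class class I -she → kibkushe.
Attach case genitive -a → kibkushea.
Attach number plural -k → kibkusheak.
Apply vowel harmony: kibkusheak → kibkushaak.
Apply vowel deletion: kibkushaak → kibkushak.

kibkushak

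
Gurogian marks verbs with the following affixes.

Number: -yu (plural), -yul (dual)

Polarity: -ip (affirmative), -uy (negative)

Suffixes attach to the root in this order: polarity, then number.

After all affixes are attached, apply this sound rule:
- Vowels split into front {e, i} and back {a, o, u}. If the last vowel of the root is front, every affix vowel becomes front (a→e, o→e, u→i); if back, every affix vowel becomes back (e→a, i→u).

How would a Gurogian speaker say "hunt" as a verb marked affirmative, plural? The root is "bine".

bineipyi

Attach polarity affirmative -ip → bineip.
Attach number plural -yu → bineipyu.
Apply vowel harmony: bineipyu → bineipyi.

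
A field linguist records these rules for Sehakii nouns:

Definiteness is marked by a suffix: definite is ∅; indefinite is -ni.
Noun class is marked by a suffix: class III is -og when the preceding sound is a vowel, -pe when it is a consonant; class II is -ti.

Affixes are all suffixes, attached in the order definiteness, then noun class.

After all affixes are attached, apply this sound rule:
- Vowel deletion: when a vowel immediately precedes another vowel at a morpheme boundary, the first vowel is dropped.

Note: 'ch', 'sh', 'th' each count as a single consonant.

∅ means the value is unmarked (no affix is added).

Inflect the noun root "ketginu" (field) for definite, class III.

definiteness = definite: zero marking, form stays ketginu.
Attach noun class class III -og (after vowel 'u') → ketginuog.
Apply vowel deletion: ketginuog → ketginog.

ketginog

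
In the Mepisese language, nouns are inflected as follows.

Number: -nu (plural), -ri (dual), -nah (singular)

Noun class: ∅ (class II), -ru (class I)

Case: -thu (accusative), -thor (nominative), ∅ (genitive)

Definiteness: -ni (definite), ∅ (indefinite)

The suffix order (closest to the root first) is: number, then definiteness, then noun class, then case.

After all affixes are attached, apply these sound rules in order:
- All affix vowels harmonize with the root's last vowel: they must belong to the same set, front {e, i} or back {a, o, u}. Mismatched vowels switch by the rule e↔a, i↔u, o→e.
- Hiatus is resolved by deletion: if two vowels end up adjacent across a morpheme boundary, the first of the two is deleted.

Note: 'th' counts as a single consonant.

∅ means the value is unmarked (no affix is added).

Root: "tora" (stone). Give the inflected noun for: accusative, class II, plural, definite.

toranunuthu

Attach number plural -nu → toranu.
Attach definiteness definite -ni → toranuni.
noun class = class II: zero marking, form stays toranuni.
Attach case accusative -thu → toranunithu.
Apply vowel harmony: toranunithu → toranunuthu.
Vowel deletion: no change.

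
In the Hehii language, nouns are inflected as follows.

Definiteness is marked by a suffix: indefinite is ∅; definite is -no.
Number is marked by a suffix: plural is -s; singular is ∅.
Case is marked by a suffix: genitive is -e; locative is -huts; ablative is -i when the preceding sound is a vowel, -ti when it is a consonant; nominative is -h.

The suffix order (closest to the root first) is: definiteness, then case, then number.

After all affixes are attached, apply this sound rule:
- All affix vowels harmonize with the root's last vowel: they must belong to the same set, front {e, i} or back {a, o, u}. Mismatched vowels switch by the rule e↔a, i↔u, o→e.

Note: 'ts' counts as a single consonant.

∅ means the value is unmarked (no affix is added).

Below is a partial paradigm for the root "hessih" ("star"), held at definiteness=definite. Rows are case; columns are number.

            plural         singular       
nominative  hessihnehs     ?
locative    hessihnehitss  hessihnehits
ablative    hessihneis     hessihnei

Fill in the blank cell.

Attach definiteness definite -no → hessihno.
Attach case nominative -h → hessihnoh.
number = singular: zero marking, form stays hessihnoh.
Apply vowel harmony: hessihnoh → hessihneh.

hessihneh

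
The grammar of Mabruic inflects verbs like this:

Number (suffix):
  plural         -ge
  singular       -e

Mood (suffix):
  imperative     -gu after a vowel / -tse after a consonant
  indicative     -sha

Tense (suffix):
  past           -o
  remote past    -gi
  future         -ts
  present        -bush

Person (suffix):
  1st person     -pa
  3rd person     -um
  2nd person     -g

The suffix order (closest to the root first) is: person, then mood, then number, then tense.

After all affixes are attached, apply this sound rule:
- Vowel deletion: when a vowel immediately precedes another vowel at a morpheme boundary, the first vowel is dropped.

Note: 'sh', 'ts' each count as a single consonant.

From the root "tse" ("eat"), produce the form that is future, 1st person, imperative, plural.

Attach person 1st person -pa → tsepa.
Attach mood imperative -gu (after vowel 'a') → tsepagu.
Attach number plural -ge → tsepaguge.
Attach tense future -ts → tsepagugets.
Vowel deletion: no change.

tsepagugets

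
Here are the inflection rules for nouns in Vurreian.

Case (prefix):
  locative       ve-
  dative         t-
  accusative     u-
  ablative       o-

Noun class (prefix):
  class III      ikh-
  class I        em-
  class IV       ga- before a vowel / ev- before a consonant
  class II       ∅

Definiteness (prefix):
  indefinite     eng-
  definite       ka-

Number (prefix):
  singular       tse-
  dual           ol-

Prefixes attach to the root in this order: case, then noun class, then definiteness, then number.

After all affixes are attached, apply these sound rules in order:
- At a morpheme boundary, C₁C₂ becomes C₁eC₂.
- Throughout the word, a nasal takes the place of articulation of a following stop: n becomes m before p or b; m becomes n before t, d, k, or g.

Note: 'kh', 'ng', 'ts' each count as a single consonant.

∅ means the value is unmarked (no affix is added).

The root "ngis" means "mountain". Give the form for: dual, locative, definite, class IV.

olekaevevengis

Attach case locative ve- → vengis.
Attach noun class class IV ev- (before consonant 'v') → evvengis.
Attach definiteness definite ka- → kaevvengis.
Attach number dual ol- → olkaevvengis.
Apply epenthesis: olkaevvengis → olekaevevengis.
Nasal assimilation: no change.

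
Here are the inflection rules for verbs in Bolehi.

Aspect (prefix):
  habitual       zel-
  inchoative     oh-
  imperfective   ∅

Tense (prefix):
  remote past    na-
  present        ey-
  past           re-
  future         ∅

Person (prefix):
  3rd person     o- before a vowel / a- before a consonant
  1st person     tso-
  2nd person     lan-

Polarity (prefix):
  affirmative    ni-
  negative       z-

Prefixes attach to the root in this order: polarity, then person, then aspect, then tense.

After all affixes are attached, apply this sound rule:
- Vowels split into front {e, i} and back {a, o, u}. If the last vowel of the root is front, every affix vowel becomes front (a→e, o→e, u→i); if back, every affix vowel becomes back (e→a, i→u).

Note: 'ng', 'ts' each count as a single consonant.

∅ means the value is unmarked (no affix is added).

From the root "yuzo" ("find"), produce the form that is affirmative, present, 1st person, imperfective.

Attach polarity affirmative ni- → niyuzo.
Attach person 1st person tso- → tsoniyuzo.
aspect = imperfective: zero marking, form stays tsoniyuzo.
Attach tense present ey- → eytsoniyuzo.
Apply vowel harmony: eytsoniyuzo → aytsonuyuzo.

aytsonuyuzo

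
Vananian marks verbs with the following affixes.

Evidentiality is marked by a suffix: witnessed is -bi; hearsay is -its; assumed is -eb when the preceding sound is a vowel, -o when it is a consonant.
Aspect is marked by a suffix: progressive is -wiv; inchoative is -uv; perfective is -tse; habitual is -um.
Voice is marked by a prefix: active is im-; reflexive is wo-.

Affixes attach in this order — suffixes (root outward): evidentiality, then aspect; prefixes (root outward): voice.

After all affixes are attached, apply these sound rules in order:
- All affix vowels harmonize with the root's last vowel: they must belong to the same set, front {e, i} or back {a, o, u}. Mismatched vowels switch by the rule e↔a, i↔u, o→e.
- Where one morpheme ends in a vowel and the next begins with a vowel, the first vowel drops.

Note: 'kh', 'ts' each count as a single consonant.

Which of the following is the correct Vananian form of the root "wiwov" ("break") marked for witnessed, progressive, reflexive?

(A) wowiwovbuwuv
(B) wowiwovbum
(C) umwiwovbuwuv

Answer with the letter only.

Attach evidentiality witnessed -bi → wiwovbi.
Attach voice reflexive wo- → wowiwovbi.
Attach aspect progressive -wiv → wowiwovbiwiv.
Apply vowel harmony: wowiwovbiwiv → wowiwovbuwuv.
Vowel deletion: no change.
So the correct form is wowiwovbuwuv, option (A).
(C) umwiwovbuwuv is wrong: it uses active instead of reflexive for voice.
(B) wowiwovbum is wrong: it uses habitual instead of progressive for aspect.

A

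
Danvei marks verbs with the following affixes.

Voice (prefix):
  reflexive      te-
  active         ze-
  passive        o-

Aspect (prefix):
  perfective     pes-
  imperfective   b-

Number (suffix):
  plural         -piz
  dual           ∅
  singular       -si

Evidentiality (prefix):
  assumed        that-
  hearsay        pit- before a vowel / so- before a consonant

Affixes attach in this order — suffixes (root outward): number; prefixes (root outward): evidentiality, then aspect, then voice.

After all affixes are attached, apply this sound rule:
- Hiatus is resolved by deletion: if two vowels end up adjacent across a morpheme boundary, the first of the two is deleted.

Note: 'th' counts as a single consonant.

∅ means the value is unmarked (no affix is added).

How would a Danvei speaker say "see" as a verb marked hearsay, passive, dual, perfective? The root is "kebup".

number = dual: zero marking, form stays kebup.
Attach evidentiality hearsay so- (before consonant 'k') → sokebup.
Attach aspect perfective pes- → pessokebup.
Attach voice passive o- → opessokebup.
Vowel deletion: no change.

opessokebup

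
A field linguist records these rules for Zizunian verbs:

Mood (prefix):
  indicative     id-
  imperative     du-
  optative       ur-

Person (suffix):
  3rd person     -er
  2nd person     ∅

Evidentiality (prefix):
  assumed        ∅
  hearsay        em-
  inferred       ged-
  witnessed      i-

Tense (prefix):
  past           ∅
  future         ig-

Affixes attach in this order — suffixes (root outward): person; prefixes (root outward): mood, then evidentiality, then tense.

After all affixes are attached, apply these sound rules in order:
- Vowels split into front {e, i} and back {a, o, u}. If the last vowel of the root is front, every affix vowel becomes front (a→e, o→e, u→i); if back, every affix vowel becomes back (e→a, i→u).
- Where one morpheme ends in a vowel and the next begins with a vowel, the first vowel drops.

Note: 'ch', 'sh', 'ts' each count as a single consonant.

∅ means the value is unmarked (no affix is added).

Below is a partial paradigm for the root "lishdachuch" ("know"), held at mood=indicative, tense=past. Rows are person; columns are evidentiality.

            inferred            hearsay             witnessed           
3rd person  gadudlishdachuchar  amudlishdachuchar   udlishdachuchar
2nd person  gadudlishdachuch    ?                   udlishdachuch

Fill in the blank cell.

person = 2nd person: zero marking, form stays lishdachuch.
Attach mood indicative id- → idlishdachuch.
Attach evidentiality hearsay em- → emidlishdachuch.
tense = past: zero marking, form stays emidlishdachuch.
Apply vowel harmony: emidlishdachuch → amudlishdachuch.
Vowel deletion: no change.

amudlishdachuch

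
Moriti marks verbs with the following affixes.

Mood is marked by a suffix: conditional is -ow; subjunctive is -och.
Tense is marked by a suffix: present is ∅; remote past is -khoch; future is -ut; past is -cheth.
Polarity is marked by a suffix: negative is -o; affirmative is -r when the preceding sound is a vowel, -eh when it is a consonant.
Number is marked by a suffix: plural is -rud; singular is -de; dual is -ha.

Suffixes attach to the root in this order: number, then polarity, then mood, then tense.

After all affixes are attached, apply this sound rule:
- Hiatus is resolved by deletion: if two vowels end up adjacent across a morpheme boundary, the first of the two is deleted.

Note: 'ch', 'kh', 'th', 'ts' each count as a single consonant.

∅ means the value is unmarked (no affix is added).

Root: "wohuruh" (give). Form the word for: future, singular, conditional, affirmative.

wohuruhderowut

Attach number singular -de → wohuruhde.
Attach polarity affirmative -r (after vowel 'e') → wohuruhder.
Attach mood conditional -ow → wohuruhderow.
Attach tense future -ut → wohuruhderowut.
Vowel deletion: no change.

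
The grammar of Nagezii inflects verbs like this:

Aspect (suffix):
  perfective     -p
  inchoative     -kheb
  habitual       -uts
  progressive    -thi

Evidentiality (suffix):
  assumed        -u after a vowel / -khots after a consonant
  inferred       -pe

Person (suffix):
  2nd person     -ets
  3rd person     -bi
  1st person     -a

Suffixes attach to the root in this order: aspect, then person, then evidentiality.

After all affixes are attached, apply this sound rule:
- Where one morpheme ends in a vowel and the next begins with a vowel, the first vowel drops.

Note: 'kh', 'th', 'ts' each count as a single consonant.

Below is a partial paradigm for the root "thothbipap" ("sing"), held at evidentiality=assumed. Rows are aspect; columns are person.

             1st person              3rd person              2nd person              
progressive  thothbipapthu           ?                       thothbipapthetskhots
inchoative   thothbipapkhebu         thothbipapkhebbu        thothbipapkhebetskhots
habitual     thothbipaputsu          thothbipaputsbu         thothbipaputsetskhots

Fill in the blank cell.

Attach aspect progressive -thi → thothbipapthi.
Attach person 3rd person -bi → thothbipapthibi.
Attach evidentiality assumed -u (after vowel 'i') → thothbipapthibiu.
Apply vowel deletion: thothbipapthibiu → thothbipapthibu.

thothbipapthibu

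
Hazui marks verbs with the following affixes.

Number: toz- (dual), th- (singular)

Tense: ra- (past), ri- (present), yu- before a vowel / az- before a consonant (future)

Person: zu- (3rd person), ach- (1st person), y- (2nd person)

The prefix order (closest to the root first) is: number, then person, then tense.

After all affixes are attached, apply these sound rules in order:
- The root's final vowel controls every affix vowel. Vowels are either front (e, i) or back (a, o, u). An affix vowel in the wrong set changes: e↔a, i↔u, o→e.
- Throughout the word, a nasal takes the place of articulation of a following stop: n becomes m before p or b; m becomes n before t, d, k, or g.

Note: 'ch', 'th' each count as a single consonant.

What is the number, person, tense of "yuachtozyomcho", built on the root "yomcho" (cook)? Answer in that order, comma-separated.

Segment: yu-ach-toz-yomcho.
number: toz- → dual.
person: ach- → 1st person.
tense: yu/az- → future.

dual, 1st person, future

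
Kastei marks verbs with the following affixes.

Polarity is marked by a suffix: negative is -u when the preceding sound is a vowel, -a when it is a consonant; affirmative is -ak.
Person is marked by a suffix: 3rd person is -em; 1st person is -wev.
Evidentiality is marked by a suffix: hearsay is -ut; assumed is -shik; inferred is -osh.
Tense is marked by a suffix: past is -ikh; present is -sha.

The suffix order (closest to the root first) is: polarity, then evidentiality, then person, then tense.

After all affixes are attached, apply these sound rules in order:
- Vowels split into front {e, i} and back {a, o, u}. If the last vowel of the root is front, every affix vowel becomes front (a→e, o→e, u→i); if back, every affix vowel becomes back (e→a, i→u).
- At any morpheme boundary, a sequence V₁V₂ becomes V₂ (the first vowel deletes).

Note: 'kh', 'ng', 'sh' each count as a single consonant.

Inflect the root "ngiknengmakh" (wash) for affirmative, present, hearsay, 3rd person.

ngiknengmakhakutamsha

Attach polarity affirmative -ak → ngiknengmakhak.
Attach evidentiality hearsay -ut → ngiknengmakhakut.
Attach person 3rd person -em → ngiknengmakhakutem.
Attach tense present -sha → ngiknengmakhakutemsha.
Apply vowel harmony: ngiknengmakhakutemsha → ngiknengmakhakutamsha.
Vowel deletion: no change.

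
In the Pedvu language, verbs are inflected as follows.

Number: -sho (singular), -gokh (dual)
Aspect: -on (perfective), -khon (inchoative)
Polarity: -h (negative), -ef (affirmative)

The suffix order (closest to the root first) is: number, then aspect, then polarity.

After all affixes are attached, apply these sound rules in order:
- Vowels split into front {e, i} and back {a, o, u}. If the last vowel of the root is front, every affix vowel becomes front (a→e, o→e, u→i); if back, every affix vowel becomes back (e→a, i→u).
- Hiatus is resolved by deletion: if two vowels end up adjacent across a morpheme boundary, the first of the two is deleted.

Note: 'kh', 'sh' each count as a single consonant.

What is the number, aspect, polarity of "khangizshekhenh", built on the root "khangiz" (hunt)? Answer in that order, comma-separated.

singular, inchoative, negative

Segment: khangiz-sho-khon-h.
number: -sho → singular.
aspect: -khon → inchoative.
polarity: -h → negative.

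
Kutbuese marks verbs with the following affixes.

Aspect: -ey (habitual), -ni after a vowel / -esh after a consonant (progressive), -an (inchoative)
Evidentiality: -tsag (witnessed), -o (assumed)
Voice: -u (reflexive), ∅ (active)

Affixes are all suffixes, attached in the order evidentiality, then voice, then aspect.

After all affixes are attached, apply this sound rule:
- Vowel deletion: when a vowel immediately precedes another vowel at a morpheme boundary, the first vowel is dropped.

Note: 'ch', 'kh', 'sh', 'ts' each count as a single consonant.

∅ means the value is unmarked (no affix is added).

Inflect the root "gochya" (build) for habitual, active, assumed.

gochyey

Attach evidentiality assumed -o → gochyao.
voice = active: zero marking, form stays gochyao.
Attach aspect habitual -ey → gochyaoey.
Apply vowel deletion: gochyaoey → gochyey.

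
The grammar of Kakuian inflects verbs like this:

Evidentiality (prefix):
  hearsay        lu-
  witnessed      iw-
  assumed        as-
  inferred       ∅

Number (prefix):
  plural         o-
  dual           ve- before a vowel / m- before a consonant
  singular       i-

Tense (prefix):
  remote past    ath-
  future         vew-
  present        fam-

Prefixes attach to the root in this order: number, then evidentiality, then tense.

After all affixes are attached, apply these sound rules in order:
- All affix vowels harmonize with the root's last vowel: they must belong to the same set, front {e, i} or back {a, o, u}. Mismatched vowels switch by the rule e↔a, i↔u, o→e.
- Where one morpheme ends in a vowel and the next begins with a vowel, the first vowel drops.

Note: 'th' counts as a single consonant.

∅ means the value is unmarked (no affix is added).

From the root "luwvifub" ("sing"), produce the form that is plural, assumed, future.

Attach number plural o- → oluwvifub.
Attach evidentiality assumed as- → asoluwvifub.
Attach tense future vew- → vewasoluwvifub.
Apply vowel harmony: vewasoluwvifub → vawasoluwvifub.
Vowel deletion: no change.

vawasoluwvifub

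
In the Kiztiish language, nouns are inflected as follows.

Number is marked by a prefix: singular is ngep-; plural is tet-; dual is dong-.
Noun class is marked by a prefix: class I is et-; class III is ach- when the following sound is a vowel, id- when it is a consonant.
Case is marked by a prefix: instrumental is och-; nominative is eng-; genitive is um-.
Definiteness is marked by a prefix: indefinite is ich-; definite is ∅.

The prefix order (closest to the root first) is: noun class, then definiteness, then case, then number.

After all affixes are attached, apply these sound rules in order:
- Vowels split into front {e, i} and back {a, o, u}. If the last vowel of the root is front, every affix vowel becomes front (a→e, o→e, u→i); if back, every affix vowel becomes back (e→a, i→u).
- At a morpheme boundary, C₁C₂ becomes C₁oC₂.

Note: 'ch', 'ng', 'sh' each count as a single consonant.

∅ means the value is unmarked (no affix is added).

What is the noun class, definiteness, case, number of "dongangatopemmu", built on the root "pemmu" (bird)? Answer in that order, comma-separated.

class I, definite, nominative, dual

Segment: dong-eng-et-pemmu.
noun class: et- → class I.
definiteness: ∅ → definite.
case: eng- → nominative.
number: dong- → dual.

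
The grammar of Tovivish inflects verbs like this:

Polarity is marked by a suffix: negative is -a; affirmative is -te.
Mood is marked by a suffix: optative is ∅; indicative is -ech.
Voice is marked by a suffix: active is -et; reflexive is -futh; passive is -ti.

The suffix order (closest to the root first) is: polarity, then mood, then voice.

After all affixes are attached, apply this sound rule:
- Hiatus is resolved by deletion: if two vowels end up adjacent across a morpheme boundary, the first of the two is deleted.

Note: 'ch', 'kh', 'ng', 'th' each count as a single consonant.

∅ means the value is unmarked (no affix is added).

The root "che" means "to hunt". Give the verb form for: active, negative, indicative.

chechet

Attach polarity negative -a → chea.
Attach mood indicative -ech → cheaech.
Attach voice active -et → cheaechet.
Apply vowel deletion: cheaechet → chechet.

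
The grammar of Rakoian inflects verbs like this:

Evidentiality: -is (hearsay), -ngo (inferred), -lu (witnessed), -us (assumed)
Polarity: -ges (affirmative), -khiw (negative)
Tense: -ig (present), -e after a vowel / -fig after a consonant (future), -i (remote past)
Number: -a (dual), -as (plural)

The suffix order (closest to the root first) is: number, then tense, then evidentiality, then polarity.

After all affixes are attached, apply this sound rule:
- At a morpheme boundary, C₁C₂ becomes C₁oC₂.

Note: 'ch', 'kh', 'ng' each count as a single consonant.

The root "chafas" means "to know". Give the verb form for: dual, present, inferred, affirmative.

Attach number dual -a → chafasa.
Attach tense present -ig → chafasaig.
Attach evidentiality inferred -ngo → chafasaigngo.
Attach polarity affirmative -ges → chafasaigngoges.
Apply epenthesis: chafasaigngoges → chafasaigongoges.

chafasaigongoges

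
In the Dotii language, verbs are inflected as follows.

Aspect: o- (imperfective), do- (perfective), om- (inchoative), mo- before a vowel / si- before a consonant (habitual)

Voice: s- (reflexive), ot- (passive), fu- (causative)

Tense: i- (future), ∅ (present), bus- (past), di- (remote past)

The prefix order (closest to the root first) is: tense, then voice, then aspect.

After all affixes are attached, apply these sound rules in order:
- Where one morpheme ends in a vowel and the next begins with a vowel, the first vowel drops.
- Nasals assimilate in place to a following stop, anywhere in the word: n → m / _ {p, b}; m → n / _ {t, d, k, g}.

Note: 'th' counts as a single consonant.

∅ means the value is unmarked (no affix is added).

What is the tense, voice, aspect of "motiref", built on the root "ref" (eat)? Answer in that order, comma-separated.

Segment: mo-ot-i-ref.
tense: i- → future.
voice: ot- → passive.
aspect: mo/si- → habitual.

future, passive, habitual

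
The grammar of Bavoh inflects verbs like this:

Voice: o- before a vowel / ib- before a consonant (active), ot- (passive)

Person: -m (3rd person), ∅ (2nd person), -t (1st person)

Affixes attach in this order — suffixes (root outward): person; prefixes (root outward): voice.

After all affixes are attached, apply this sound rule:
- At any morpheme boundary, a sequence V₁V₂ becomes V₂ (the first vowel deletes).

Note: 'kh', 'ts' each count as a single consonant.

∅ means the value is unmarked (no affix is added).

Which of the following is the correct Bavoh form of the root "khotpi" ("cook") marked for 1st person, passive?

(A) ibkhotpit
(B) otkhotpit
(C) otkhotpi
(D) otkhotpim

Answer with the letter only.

Attach person 1st person -t → khotpit.
Attach voice passive ot- → otkhotpit.
Vowel deletion: no change.
So the correct form is otkhotpit, option (B).
(D) otkhotpim is wrong: it uses 3rd person instead of 1st person for person.
(C) otkhotpi is wrong: it uses 2nd person instead of 1st person for person.
(A) ibkhotpit is wrong: it uses active instead of passive for voice.

B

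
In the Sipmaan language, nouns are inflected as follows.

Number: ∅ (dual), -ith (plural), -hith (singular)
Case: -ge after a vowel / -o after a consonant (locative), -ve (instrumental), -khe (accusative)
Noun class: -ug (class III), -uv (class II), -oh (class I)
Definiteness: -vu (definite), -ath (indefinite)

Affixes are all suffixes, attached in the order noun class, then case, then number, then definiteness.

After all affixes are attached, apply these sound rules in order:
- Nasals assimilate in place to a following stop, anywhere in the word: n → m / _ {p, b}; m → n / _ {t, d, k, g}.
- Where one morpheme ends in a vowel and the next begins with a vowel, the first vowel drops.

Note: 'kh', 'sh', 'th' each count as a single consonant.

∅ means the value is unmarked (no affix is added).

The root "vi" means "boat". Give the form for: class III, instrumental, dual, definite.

Attach noun class class III -ug → viug.
Attach case instrumental -ve → viugve.
number = dual: zero marking, form stays viugve.
Attach definiteness definite -vu → viugvevu.
Nasal assimilation: no change.
Apply vowel deletion: viugvevu → vugvevu.

vugvevu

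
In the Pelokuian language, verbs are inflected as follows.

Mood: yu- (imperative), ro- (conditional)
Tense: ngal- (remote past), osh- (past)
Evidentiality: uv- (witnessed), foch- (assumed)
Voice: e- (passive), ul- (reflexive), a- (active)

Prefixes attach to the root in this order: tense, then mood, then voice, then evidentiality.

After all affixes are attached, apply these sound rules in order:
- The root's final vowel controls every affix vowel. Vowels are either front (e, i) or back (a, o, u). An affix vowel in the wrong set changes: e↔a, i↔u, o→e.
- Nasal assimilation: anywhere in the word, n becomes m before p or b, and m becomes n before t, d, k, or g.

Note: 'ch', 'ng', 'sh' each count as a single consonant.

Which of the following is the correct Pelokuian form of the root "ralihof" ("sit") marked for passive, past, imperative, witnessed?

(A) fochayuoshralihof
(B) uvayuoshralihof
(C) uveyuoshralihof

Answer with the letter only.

Attach tense past osh- → oshralihof.
Attach mood imperative yu- → yuoshralihof.
Attach voice passive e- → eyuoshralihof.
Attach evidentiality witnessed uv- → uveyuoshralihof.
Apply vowel harmony: uveyuoshralihof → uvayuoshralihof.
Nasal assimilation: no change.
So the correct form is uvayuoshralihof, option (B).
(C) uveyuoshralihof is wrong: it fails to apply the sound rule(s).
(A) fochayuoshralihof is wrong: it uses assumed instead of witnessed for evidentiality.

B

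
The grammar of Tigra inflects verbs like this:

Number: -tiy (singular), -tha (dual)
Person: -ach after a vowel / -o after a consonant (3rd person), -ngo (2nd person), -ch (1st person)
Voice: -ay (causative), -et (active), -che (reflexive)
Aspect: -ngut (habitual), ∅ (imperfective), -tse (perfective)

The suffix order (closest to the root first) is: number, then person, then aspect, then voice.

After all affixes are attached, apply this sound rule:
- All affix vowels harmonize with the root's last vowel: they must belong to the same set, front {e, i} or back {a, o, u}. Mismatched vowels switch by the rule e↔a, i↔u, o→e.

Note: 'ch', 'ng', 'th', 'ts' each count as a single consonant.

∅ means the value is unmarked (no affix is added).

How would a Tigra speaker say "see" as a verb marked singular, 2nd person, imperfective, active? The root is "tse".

Attach number singular -tiy → tsetiy.
Attach person 2nd person -ngo → tsetiyngo.
aspect = imperfective: zero marking, form stays tsetiyngo.
Attach voice active -et → tsetiyngoet.
Apply vowel harmony: tsetiyngoet → tsetiyngeet.

tsetiyngeet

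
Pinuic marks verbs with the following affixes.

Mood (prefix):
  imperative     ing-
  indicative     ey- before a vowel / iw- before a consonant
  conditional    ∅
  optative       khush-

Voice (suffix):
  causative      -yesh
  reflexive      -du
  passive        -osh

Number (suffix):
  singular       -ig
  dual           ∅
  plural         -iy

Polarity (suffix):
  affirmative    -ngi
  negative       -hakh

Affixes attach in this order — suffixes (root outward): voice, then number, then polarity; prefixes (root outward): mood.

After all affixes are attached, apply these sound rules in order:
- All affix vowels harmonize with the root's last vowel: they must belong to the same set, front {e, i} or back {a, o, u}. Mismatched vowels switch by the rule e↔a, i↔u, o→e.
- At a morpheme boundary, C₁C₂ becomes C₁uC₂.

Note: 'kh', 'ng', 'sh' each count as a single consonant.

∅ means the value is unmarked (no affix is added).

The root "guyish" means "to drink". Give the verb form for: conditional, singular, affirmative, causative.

guyishuyeshigungi

Attach voice causative -yesh → guyishyesh.
Attach number singular -ig → guyishyeshig.
Attach polarity affirmative -ngi → guyishyeshigngi.
mood = conditional: zero marking, form stays guyishyeshigngi.
Vowel harmony: no change.
Apply epenthesis: guyishyeshigngi → guyishuyeshigungi.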